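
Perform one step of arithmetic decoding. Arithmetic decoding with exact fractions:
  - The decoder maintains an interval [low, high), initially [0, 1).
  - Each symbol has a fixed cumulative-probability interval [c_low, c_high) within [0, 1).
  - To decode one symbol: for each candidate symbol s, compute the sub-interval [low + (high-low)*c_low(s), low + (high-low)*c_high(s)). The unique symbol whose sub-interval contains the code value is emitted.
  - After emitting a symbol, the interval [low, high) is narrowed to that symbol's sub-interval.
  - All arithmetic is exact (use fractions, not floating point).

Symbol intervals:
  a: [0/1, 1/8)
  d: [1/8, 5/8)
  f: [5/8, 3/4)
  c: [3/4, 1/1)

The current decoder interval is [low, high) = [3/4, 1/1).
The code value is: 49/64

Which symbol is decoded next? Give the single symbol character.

Interval width = high − low = 1/1 − 3/4 = 1/4
Scaled code = (code − low) / width = (49/64 − 3/4) / 1/4 = 1/16
  a: [0/1, 1/8) ← scaled code falls here ✓
  d: [1/8, 5/8) 
  f: [5/8, 3/4) 
  c: [3/4, 1/1) 

Answer: a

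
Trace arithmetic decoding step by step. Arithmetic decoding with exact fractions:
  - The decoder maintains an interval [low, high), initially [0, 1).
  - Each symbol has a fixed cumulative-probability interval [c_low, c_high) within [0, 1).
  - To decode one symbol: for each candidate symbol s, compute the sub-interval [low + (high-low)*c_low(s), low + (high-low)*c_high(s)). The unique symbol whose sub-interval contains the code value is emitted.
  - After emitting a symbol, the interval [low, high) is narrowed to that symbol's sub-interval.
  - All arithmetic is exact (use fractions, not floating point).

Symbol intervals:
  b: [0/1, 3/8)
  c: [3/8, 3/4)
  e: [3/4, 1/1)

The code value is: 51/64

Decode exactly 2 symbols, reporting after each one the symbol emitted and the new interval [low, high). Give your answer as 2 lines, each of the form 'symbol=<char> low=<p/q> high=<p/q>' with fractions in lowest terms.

Step 1: interval [0/1, 1/1), width = 1/1 - 0/1 = 1/1
  'b': [0/1 + 1/1*0/1, 0/1 + 1/1*3/8) = [0/1, 3/8)
  'c': [0/1 + 1/1*3/8, 0/1 + 1/1*3/4) = [3/8, 3/4)
  'e': [0/1 + 1/1*3/4, 0/1 + 1/1*1/1) = [3/4, 1/1) <- contains code 51/64
  emit 'e', narrow to [3/4, 1/1)
Step 2: interval [3/4, 1/1), width = 1/1 - 3/4 = 1/4
  'b': [3/4 + 1/4*0/1, 3/4 + 1/4*3/8) = [3/4, 27/32) <- contains code 51/64
  'c': [3/4 + 1/4*3/8, 3/4 + 1/4*3/4) = [27/32, 15/16)
  'e': [3/4 + 1/4*3/4, 3/4 + 1/4*1/1) = [15/16, 1/1)
  emit 'b', narrow to [3/4, 27/32)

Answer: symbol=e low=3/4 high=1/1
symbol=b low=3/4 high=27/32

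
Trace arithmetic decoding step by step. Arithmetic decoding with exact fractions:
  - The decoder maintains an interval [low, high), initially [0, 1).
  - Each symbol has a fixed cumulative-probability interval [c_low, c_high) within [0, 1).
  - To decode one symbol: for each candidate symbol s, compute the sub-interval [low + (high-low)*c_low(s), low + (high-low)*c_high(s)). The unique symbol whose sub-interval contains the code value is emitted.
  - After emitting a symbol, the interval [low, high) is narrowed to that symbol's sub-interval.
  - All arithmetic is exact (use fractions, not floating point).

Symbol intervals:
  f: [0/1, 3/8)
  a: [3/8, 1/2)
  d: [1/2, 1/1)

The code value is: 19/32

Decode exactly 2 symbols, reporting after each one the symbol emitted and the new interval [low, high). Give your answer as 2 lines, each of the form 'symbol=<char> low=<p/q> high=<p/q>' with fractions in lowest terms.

Answer: symbol=d low=1/2 high=1/1
symbol=f low=1/2 high=11/16

Derivation:
Step 1: interval [0/1, 1/1), width = 1/1 - 0/1 = 1/1
  'f': [0/1 + 1/1*0/1, 0/1 + 1/1*3/8) = [0/1, 3/8)
  'a': [0/1 + 1/1*3/8, 0/1 + 1/1*1/2) = [3/8, 1/2)
  'd': [0/1 + 1/1*1/2, 0/1 + 1/1*1/1) = [1/2, 1/1) <- contains code 19/32
  emit 'd', narrow to [1/2, 1/1)
Step 2: interval [1/2, 1/1), width = 1/1 - 1/2 = 1/2
  'f': [1/2 + 1/2*0/1, 1/2 + 1/2*3/8) = [1/2, 11/16) <- contains code 19/32
  'a': [1/2 + 1/2*3/8, 1/2 + 1/2*1/2) = [11/16, 3/4)
  'd': [1/2 + 1/2*1/2, 1/2 + 1/2*1/1) = [3/4, 1/1)
  emit 'f', narrow to [1/2, 11/16)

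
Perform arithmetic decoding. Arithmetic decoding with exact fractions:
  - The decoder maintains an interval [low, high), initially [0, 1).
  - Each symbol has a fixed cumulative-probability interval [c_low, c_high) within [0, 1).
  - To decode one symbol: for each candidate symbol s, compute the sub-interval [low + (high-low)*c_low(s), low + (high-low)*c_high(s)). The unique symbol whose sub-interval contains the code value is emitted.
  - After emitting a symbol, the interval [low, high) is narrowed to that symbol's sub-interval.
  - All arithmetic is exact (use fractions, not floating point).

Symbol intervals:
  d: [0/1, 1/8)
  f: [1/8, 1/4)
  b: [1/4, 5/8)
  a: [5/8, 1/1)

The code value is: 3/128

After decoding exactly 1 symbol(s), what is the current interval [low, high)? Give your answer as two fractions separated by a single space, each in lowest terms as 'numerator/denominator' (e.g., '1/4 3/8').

Step 1: interval [0/1, 1/1), width = 1/1 - 0/1 = 1/1
  'd': [0/1 + 1/1*0/1, 0/1 + 1/1*1/8) = [0/1, 1/8) <- contains code 3/128
  'f': [0/1 + 1/1*1/8, 0/1 + 1/1*1/4) = [1/8, 1/4)
  'b': [0/1 + 1/1*1/4, 0/1 + 1/1*5/8) = [1/4, 5/8)
  'a': [0/1 + 1/1*5/8, 0/1 + 1/1*1/1) = [5/8, 1/1)
  emit 'd', narrow to [0/1, 1/8)

Answer: 0/1 1/8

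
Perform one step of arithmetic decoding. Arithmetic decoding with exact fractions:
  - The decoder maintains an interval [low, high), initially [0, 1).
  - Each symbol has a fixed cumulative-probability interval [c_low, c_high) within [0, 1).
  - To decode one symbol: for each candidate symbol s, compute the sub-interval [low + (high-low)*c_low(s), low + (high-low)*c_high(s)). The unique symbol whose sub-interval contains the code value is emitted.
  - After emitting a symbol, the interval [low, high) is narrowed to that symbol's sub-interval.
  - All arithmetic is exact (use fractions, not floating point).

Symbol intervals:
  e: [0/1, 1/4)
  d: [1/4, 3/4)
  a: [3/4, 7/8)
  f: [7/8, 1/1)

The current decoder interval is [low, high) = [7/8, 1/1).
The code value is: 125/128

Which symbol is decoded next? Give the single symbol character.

Interval width = high − low = 1/1 − 7/8 = 1/8
Scaled code = (code − low) / width = (125/128 − 7/8) / 1/8 = 13/16
  e: [0/1, 1/4) 
  d: [1/4, 3/4) 
  a: [3/4, 7/8) ← scaled code falls here ✓
  f: [7/8, 1/1) 

Answer: a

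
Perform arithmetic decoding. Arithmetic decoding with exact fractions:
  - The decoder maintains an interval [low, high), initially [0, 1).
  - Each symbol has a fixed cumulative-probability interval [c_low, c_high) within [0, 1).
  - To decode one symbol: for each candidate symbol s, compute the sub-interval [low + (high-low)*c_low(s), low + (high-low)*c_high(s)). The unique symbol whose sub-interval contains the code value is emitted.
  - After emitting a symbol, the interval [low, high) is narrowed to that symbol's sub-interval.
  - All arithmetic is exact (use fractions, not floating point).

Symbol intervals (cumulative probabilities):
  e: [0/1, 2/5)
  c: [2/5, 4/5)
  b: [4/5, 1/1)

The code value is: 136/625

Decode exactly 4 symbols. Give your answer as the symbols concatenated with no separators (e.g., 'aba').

Answer: eceb

Derivation:
Step 1: interval [0/1, 1/1), width = 1/1 - 0/1 = 1/1
  'e': [0/1 + 1/1*0/1, 0/1 + 1/1*2/5) = [0/1, 2/5) <- contains code 136/625
  'c': [0/1 + 1/1*2/5, 0/1 + 1/1*4/5) = [2/5, 4/5)
  'b': [0/1 + 1/1*4/5, 0/1 + 1/1*1/1) = [4/5, 1/1)
  emit 'e', narrow to [0/1, 2/5)
Step 2: interval [0/1, 2/5), width = 2/5 - 0/1 = 2/5
  'e': [0/1 + 2/5*0/1, 0/1 + 2/5*2/5) = [0/1, 4/25)
  'c': [0/1 + 2/5*2/5, 0/1 + 2/5*4/5) = [4/25, 8/25) <- contains code 136/625
  'b': [0/1 + 2/5*4/5, 0/1 + 2/5*1/1) = [8/25, 2/5)
  emit 'c', narrow to [4/25, 8/25)
Step 3: interval [4/25, 8/25), width = 8/25 - 4/25 = 4/25
  'e': [4/25 + 4/25*0/1, 4/25 + 4/25*2/5) = [4/25, 28/125) <- contains code 136/625
  'c': [4/25 + 4/25*2/5, 4/25 + 4/25*4/5) = [28/125, 36/125)
  'b': [4/25 + 4/25*4/5, 4/25 + 4/25*1/1) = [36/125, 8/25)
  emit 'e', narrow to [4/25, 28/125)
Step 4: interval [4/25, 28/125), width = 28/125 - 4/25 = 8/125
  'e': [4/25 + 8/125*0/1, 4/25 + 8/125*2/5) = [4/25, 116/625)
  'c': [4/25 + 8/125*2/5, 4/25 + 8/125*4/5) = [116/625, 132/625)
  'b': [4/25 + 8/125*4/5, 4/25 + 8/125*1/1) = [132/625, 28/125) <- contains code 136/625
  emit 'b', narrow to [132/625, 28/125)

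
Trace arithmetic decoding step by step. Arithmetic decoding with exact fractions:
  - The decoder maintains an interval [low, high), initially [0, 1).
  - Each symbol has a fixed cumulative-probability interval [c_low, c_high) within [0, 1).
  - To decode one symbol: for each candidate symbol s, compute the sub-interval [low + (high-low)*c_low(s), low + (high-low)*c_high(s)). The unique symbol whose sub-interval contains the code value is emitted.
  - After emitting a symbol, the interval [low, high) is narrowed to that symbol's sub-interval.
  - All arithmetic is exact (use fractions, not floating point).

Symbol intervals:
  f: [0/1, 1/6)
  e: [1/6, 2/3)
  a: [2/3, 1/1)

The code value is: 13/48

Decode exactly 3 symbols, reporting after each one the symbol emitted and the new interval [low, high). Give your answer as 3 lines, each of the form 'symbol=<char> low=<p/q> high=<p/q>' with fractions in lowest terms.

Step 1: interval [0/1, 1/1), width = 1/1 - 0/1 = 1/1
  'f': [0/1 + 1/1*0/1, 0/1 + 1/1*1/6) = [0/1, 1/6)
  'e': [0/1 + 1/1*1/6, 0/1 + 1/1*2/3) = [1/6, 2/3) <- contains code 13/48
  'a': [0/1 + 1/1*2/3, 0/1 + 1/1*1/1) = [2/3, 1/1)
  emit 'e', narrow to [1/6, 2/3)
Step 2: interval [1/6, 2/3), width = 2/3 - 1/6 = 1/2
  'f': [1/6 + 1/2*0/1, 1/6 + 1/2*1/6) = [1/6, 1/4)
  'e': [1/6 + 1/2*1/6, 1/6 + 1/2*2/3) = [1/4, 1/2) <- contains code 13/48
  'a': [1/6 + 1/2*2/3, 1/6 + 1/2*1/1) = [1/2, 2/3)
  emit 'e', narrow to [1/4, 1/2)
Step 3: interval [1/4, 1/2), width = 1/2 - 1/4 = 1/4
  'f': [1/4 + 1/4*0/1, 1/4 + 1/4*1/6) = [1/4, 7/24) <- contains code 13/48
  'e': [1/4 + 1/4*1/6, 1/4 + 1/4*2/3) = [7/24, 5/12)
  'a': [1/4 + 1/4*2/3, 1/4 + 1/4*1/1) = [5/12, 1/2)
  emit 'f', narrow to [1/4, 7/24)

Answer: symbol=e low=1/6 high=2/3
symbol=e low=1/4 high=1/2
symbol=f low=1/4 high=7/24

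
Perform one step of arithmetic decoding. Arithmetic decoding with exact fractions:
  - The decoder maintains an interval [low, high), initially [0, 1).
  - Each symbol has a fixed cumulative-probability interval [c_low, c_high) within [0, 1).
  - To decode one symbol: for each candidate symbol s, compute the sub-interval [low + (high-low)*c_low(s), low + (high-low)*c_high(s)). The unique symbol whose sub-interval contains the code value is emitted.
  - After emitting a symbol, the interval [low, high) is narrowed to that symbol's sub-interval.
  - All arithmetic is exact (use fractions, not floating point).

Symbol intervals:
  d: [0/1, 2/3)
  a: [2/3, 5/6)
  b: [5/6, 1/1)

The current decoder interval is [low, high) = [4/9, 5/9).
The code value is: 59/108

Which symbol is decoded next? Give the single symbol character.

Answer: b

Derivation:
Interval width = high − low = 5/9 − 4/9 = 1/9
Scaled code = (code − low) / width = (59/108 − 4/9) / 1/9 = 11/12
  d: [0/1, 2/3) 
  a: [2/3, 5/6) 
  b: [5/6, 1/1) ← scaled code falls here ✓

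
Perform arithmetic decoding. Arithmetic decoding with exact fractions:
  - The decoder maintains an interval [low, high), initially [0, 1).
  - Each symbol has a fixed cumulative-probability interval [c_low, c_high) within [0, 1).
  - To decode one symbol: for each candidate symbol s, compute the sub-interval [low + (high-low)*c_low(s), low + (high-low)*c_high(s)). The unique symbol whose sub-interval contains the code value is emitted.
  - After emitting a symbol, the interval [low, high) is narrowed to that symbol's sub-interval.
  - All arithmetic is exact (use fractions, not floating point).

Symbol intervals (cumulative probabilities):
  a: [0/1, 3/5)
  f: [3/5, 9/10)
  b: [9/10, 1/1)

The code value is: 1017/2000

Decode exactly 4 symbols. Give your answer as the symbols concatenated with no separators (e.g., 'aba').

Step 1: interval [0/1, 1/1), width = 1/1 - 0/1 = 1/1
  'a': [0/1 + 1/1*0/1, 0/1 + 1/1*3/5) = [0/1, 3/5) <- contains code 1017/2000
  'f': [0/1 + 1/1*3/5, 0/1 + 1/1*9/10) = [3/5, 9/10)
  'b': [0/1 + 1/1*9/10, 0/1 + 1/1*1/1) = [9/10, 1/1)
  emit 'a', narrow to [0/1, 3/5)
Step 2: interval [0/1, 3/5), width = 3/5 - 0/1 = 3/5
  'a': [0/1 + 3/5*0/1, 0/1 + 3/5*3/5) = [0/1, 9/25)
  'f': [0/1 + 3/5*3/5, 0/1 + 3/5*9/10) = [9/25, 27/50) <- contains code 1017/2000
  'b': [0/1 + 3/5*9/10, 0/1 + 3/5*1/1) = [27/50, 3/5)
  emit 'f', narrow to [9/25, 27/50)
Step 3: interval [9/25, 27/50), width = 27/50 - 9/25 = 9/50
  'a': [9/25 + 9/50*0/1, 9/25 + 9/50*3/5) = [9/25, 117/250)
  'f': [9/25 + 9/50*3/5, 9/25 + 9/50*9/10) = [117/250, 261/500) <- contains code 1017/2000
  'b': [9/25 + 9/50*9/10, 9/25 + 9/50*1/1) = [261/500, 27/50)
  emit 'f', narrow to [117/250, 261/500)
Step 4: interval [117/250, 261/500), width = 261/500 - 117/250 = 27/500
  'a': [117/250 + 27/500*0/1, 117/250 + 27/500*3/5) = [117/250, 1251/2500)
  'f': [117/250 + 27/500*3/5, 117/250 + 27/500*9/10) = [1251/2500, 2583/5000) <- contains code 1017/2000
  'b': [117/250 + 27/500*9/10, 117/250 + 27/500*1/1) = [2583/5000, 261/500)
  emit 'f', narrow to [1251/2500, 2583/5000)

Answer: afff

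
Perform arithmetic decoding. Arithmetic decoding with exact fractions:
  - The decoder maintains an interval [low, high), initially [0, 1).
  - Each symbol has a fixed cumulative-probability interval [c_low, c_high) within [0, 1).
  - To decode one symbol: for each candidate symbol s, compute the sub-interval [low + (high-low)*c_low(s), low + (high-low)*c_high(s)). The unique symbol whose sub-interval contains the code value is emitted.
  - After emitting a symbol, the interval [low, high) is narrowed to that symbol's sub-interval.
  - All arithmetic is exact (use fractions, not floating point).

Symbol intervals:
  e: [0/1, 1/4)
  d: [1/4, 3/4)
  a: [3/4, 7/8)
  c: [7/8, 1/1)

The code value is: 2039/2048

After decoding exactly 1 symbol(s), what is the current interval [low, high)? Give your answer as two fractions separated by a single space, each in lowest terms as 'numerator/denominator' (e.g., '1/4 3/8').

Answer: 7/8 1/1

Derivation:
Step 1: interval [0/1, 1/1), width = 1/1 - 0/1 = 1/1
  'e': [0/1 + 1/1*0/1, 0/1 + 1/1*1/4) = [0/1, 1/4)
  'd': [0/1 + 1/1*1/4, 0/1 + 1/1*3/4) = [1/4, 3/4)
  'a': [0/1 + 1/1*3/4, 0/1 + 1/1*7/8) = [3/4, 7/8)
  'c': [0/1 + 1/1*7/8, 0/1 + 1/1*1/1) = [7/8, 1/1) <- contains code 2039/2048
  emit 'c', narrow to [7/8, 1/1)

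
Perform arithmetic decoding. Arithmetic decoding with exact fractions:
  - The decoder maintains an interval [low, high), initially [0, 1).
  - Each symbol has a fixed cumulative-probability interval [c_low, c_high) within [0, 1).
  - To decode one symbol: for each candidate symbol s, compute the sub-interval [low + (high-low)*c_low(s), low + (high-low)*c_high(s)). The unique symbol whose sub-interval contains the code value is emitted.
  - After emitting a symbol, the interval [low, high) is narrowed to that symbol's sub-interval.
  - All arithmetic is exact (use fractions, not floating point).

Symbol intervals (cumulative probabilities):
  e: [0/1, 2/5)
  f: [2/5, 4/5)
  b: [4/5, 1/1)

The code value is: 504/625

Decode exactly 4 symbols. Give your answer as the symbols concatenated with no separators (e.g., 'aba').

Answer: beee

Derivation:
Step 1: interval [0/1, 1/1), width = 1/1 - 0/1 = 1/1
  'e': [0/1 + 1/1*0/1, 0/1 + 1/1*2/5) = [0/1, 2/5)
  'f': [0/1 + 1/1*2/5, 0/1 + 1/1*4/5) = [2/5, 4/5)
  'b': [0/1 + 1/1*4/5, 0/1 + 1/1*1/1) = [4/5, 1/1) <- contains code 504/625
  emit 'b', narrow to [4/5, 1/1)
Step 2: interval [4/5, 1/1), width = 1/1 - 4/5 = 1/5
  'e': [4/5 + 1/5*0/1, 4/5 + 1/5*2/5) = [4/5, 22/25) <- contains code 504/625
  'f': [4/5 + 1/5*2/5, 4/5 + 1/5*4/5) = [22/25, 24/25)
  'b': [4/5 + 1/5*4/5, 4/5 + 1/5*1/1) = [24/25, 1/1)
  emit 'e', narrow to [4/5, 22/25)
Step 3: interval [4/5, 22/25), width = 22/25 - 4/5 = 2/25
  'e': [4/5 + 2/25*0/1, 4/5 + 2/25*2/5) = [4/5, 104/125) <- contains code 504/625
  'f': [4/5 + 2/25*2/5, 4/5 + 2/25*4/5) = [104/125, 108/125)
  'b': [4/5 + 2/25*4/5, 4/5 + 2/25*1/1) = [108/125, 22/25)
  emit 'e', narrow to [4/5, 104/125)
Step 4: interval [4/5, 104/125), width = 104/125 - 4/5 = 4/125
  'e': [4/5 + 4/125*0/1, 4/5 + 4/125*2/5) = [4/5, 508/625) <- contains code 504/625
  'f': [4/5 + 4/125*2/5, 4/5 + 4/125*4/5) = [508/625, 516/625)
  'b': [4/5 + 4/125*4/5, 4/5 + 4/125*1/1) = [516/625, 104/125)
  emit 'e', narrow to [4/5, 508/625)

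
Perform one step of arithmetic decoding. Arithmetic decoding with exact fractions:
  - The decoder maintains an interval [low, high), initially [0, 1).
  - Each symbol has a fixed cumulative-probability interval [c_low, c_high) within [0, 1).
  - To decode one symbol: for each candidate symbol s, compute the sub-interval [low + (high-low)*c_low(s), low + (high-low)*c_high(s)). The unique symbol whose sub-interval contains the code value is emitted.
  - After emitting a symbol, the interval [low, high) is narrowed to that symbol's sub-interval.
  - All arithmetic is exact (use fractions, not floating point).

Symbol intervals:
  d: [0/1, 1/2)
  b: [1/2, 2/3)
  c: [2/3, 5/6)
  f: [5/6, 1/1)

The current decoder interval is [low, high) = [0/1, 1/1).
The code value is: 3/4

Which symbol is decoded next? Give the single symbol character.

Answer: c

Derivation:
Interval width = high − low = 1/1 − 0/1 = 1/1
Scaled code = (code − low) / width = (3/4 − 0/1) / 1/1 = 3/4
  d: [0/1, 1/2) 
  b: [1/2, 2/3) 
  c: [2/3, 5/6) ← scaled code falls here ✓
  f: [5/6, 1/1) 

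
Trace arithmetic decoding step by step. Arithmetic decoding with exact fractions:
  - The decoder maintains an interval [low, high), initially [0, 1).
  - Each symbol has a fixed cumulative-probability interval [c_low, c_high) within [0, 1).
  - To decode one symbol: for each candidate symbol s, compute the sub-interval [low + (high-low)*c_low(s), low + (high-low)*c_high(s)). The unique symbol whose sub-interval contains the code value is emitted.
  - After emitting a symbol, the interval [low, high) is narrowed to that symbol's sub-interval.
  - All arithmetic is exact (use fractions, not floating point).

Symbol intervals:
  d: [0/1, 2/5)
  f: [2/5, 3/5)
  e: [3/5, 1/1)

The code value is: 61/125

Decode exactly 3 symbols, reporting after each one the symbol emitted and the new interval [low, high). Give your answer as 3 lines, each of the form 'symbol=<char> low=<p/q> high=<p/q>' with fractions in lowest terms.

Answer: symbol=f low=2/5 high=3/5
symbol=f low=12/25 high=13/25
symbol=d low=12/25 high=62/125

Derivation:
Step 1: interval [0/1, 1/1), width = 1/1 - 0/1 = 1/1
  'd': [0/1 + 1/1*0/1, 0/1 + 1/1*2/5) = [0/1, 2/5)
  'f': [0/1 + 1/1*2/5, 0/1 + 1/1*3/5) = [2/5, 3/5) <- contains code 61/125
  'e': [0/1 + 1/1*3/5, 0/1 + 1/1*1/1) = [3/5, 1/1)
  emit 'f', narrow to [2/5, 3/5)
Step 2: interval [2/5, 3/5), width = 3/5 - 2/5 = 1/5
  'd': [2/5 + 1/5*0/1, 2/5 + 1/5*2/5) = [2/5, 12/25)
  'f': [2/5 + 1/5*2/5, 2/5 + 1/5*3/5) = [12/25, 13/25) <- contains code 61/125
  'e': [2/5 + 1/5*3/5, 2/5 + 1/5*1/1) = [13/25, 3/5)
  emit 'f', narrow to [12/25, 13/25)
Step 3: interval [12/25, 13/25), width = 13/25 - 12/25 = 1/25
  'd': [12/25 + 1/25*0/1, 12/25 + 1/25*2/5) = [12/25, 62/125) <- contains code 61/125
  'f': [12/25 + 1/25*2/5, 12/25 + 1/25*3/5) = [62/125, 63/125)
  'e': [12/25 + 1/25*3/5, 12/25 + 1/25*1/1) = [63/125, 13/25)
  emit 'd', narrow to [12/25, 62/125)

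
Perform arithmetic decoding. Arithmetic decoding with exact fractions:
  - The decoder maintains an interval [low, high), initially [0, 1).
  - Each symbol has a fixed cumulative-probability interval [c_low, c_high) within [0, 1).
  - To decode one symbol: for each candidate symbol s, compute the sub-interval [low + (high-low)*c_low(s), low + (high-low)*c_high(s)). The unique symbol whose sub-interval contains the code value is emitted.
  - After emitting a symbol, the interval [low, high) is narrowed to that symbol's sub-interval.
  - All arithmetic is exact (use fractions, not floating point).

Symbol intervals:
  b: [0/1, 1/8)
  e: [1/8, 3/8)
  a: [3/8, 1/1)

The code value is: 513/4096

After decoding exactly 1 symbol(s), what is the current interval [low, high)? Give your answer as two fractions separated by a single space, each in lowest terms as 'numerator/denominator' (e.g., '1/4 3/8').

Step 1: interval [0/1, 1/1), width = 1/1 - 0/1 = 1/1
  'b': [0/1 + 1/1*0/1, 0/1 + 1/1*1/8) = [0/1, 1/8)
  'e': [0/1 + 1/1*1/8, 0/1 + 1/1*3/8) = [1/8, 3/8) <- contains code 513/4096
  'a': [0/1 + 1/1*3/8, 0/1 + 1/1*1/1) = [3/8, 1/1)
  emit 'e', narrow to [1/8, 3/8)

Answer: 1/8 3/8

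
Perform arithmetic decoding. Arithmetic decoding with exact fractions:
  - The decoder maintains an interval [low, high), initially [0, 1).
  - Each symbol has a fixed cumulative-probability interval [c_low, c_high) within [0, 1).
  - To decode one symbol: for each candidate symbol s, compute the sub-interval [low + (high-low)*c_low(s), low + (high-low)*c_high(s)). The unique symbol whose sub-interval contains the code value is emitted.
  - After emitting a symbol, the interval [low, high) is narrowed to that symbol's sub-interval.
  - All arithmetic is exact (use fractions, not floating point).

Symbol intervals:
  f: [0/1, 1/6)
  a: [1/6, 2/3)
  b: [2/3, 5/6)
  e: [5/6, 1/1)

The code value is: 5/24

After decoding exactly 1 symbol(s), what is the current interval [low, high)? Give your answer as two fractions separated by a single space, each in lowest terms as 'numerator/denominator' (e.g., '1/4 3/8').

Step 1: interval [0/1, 1/1), width = 1/1 - 0/1 = 1/1
  'f': [0/1 + 1/1*0/1, 0/1 + 1/1*1/6) = [0/1, 1/6)
  'a': [0/1 + 1/1*1/6, 0/1 + 1/1*2/3) = [1/6, 2/3) <- contains code 5/24
  'b': [0/1 + 1/1*2/3, 0/1 + 1/1*5/6) = [2/3, 5/6)
  'e': [0/1 + 1/1*5/6, 0/1 + 1/1*1/1) = [5/6, 1/1)
  emit 'a', narrow to [1/6, 2/3)

Answer: 1/6 2/3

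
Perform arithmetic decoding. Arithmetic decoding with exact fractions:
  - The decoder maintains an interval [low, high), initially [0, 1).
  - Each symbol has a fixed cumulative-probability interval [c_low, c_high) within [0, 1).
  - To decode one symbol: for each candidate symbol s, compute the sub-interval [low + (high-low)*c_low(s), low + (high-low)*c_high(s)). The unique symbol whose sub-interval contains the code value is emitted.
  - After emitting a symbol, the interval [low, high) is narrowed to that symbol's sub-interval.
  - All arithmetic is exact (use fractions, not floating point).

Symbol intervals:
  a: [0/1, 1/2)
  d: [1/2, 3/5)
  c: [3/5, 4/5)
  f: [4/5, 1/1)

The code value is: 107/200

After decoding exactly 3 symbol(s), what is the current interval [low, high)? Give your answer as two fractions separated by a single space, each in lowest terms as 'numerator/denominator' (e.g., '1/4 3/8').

Step 1: interval [0/1, 1/1), width = 1/1 - 0/1 = 1/1
  'a': [0/1 + 1/1*0/1, 0/1 + 1/1*1/2) = [0/1, 1/2)
  'd': [0/1 + 1/1*1/2, 0/1 + 1/1*3/5) = [1/2, 3/5) <- contains code 107/200
  'c': [0/1 + 1/1*3/5, 0/1 + 1/1*4/5) = [3/5, 4/5)
  'f': [0/1 + 1/1*4/5, 0/1 + 1/1*1/1) = [4/5, 1/1)
  emit 'd', narrow to [1/2, 3/5)
Step 2: interval [1/2, 3/5), width = 3/5 - 1/2 = 1/10
  'a': [1/2 + 1/10*0/1, 1/2 + 1/10*1/2) = [1/2, 11/20) <- contains code 107/200
  'd': [1/2 + 1/10*1/2, 1/2 + 1/10*3/5) = [11/20, 14/25)
  'c': [1/2 + 1/10*3/5, 1/2 + 1/10*4/5) = [14/25, 29/50)
  'f': [1/2 + 1/10*4/5, 1/2 + 1/10*1/1) = [29/50, 3/5)
  emit 'a', narrow to [1/2, 11/20)
Step 3: interval [1/2, 11/20), width = 11/20 - 1/2 = 1/20
  'a': [1/2 + 1/20*0/1, 1/2 + 1/20*1/2) = [1/2, 21/40)
  'd': [1/2 + 1/20*1/2, 1/2 + 1/20*3/5) = [21/40, 53/100)
  'c': [1/2 + 1/20*3/5, 1/2 + 1/20*4/5) = [53/100, 27/50) <- contains code 107/200
  'f': [1/2 + 1/20*4/5, 1/2 + 1/20*1/1) = [27/50, 11/20)
  emit 'c', narrow to [53/100, 27/50)

Answer: 53/100 27/50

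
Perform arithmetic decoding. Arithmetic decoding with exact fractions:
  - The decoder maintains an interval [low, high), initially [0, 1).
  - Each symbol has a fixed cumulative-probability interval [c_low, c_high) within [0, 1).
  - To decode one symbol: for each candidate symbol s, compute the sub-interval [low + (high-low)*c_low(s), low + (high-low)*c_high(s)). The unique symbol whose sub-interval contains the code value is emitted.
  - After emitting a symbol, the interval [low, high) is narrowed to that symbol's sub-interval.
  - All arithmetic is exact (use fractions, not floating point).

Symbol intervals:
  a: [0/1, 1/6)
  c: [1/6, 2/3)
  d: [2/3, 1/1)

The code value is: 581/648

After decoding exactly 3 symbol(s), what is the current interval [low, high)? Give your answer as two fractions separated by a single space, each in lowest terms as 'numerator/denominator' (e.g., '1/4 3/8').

Step 1: interval [0/1, 1/1), width = 1/1 - 0/1 = 1/1
  'a': [0/1 + 1/1*0/1, 0/1 + 1/1*1/6) = [0/1, 1/6)
  'c': [0/1 + 1/1*1/6, 0/1 + 1/1*2/3) = [1/6, 2/3)
  'd': [0/1 + 1/1*2/3, 0/1 + 1/1*1/1) = [2/3, 1/1) <- contains code 581/648
  emit 'd', narrow to [2/3, 1/1)
Step 2: interval [2/3, 1/1), width = 1/1 - 2/3 = 1/3
  'a': [2/3 + 1/3*0/1, 2/3 + 1/3*1/6) = [2/3, 13/18)
  'c': [2/3 + 1/3*1/6, 2/3 + 1/3*2/3) = [13/18, 8/9)
  'd': [2/3 + 1/3*2/3, 2/3 + 1/3*1/1) = [8/9, 1/1) <- contains code 581/648
  emit 'd', narrow to [8/9, 1/1)
Step 3: interval [8/9, 1/1), width = 1/1 - 8/9 = 1/9
  'a': [8/9 + 1/9*0/1, 8/9 + 1/9*1/6) = [8/9, 49/54) <- contains code 581/648
  'c': [8/9 + 1/9*1/6, 8/9 + 1/9*2/3) = [49/54, 26/27)
  'd': [8/9 + 1/9*2/3, 8/9 + 1/9*1/1) = [26/27, 1/1)
  emit 'a', narrow to [8/9, 49/54)

Answer: 8/9 49/54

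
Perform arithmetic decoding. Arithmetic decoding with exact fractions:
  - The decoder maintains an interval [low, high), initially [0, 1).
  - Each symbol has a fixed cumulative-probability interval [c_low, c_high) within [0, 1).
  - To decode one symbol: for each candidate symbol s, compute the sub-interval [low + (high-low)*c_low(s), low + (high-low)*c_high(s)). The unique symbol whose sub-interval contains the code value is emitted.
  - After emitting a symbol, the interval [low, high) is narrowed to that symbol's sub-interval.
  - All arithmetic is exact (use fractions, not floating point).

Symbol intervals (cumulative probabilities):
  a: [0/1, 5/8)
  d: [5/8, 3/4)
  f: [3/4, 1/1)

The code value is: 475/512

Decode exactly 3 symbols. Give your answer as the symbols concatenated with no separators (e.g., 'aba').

Step 1: interval [0/1, 1/1), width = 1/1 - 0/1 = 1/1
  'a': [0/1 + 1/1*0/1, 0/1 + 1/1*5/8) = [0/1, 5/8)
  'd': [0/1 + 1/1*5/8, 0/1 + 1/1*3/4) = [5/8, 3/4)
  'f': [0/1 + 1/1*3/4, 0/1 + 1/1*1/1) = [3/4, 1/1) <- contains code 475/512
  emit 'f', narrow to [3/4, 1/1)
Step 2: interval [3/4, 1/1), width = 1/1 - 3/4 = 1/4
  'a': [3/4 + 1/4*0/1, 3/4 + 1/4*5/8) = [3/4, 29/32)
  'd': [3/4 + 1/4*5/8, 3/4 + 1/4*3/4) = [29/32, 15/16) <- contains code 475/512
  'f': [3/4 + 1/4*3/4, 3/4 + 1/4*1/1) = [15/16, 1/1)
  emit 'd', narrow to [29/32, 15/16)
Step 3: interval [29/32, 15/16), width = 15/16 - 29/32 = 1/32
  'a': [29/32 + 1/32*0/1, 29/32 + 1/32*5/8) = [29/32, 237/256)
  'd': [29/32 + 1/32*5/8, 29/32 + 1/32*3/4) = [237/256, 119/128) <- contains code 475/512
  'f': [29/32 + 1/32*3/4, 29/32 + 1/32*1/1) = [119/128, 15/16)
  emit 'd', narrow to [237/256, 119/128)

Answer: fdd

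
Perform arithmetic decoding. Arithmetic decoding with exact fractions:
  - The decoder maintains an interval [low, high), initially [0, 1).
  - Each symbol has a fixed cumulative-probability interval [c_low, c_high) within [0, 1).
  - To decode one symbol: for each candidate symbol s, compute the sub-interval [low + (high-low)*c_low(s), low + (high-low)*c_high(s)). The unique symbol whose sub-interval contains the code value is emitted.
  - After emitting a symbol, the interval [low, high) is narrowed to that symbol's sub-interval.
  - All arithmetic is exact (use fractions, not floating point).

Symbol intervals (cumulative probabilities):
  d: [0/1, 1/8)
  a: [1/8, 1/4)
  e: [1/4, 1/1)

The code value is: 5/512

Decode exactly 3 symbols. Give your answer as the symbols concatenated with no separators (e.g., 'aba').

Step 1: interval [0/1, 1/1), width = 1/1 - 0/1 = 1/1
  'd': [0/1 + 1/1*0/1, 0/1 + 1/1*1/8) = [0/1, 1/8) <- contains code 5/512
  'a': [0/1 + 1/1*1/8, 0/1 + 1/1*1/4) = [1/8, 1/4)
  'e': [0/1 + 1/1*1/4, 0/1 + 1/1*1/1) = [1/4, 1/1)
  emit 'd', narrow to [0/1, 1/8)
Step 2: interval [0/1, 1/8), width = 1/8 - 0/1 = 1/8
  'd': [0/1 + 1/8*0/1, 0/1 + 1/8*1/8) = [0/1, 1/64) <- contains code 5/512
  'a': [0/1 + 1/8*1/8, 0/1 + 1/8*1/4) = [1/64, 1/32)
  'e': [0/1 + 1/8*1/4, 0/1 + 1/8*1/1) = [1/32, 1/8)
  emit 'd', narrow to [0/1, 1/64)
Step 3: interval [0/1, 1/64), width = 1/64 - 0/1 = 1/64
  'd': [0/1 + 1/64*0/1, 0/1 + 1/64*1/8) = [0/1, 1/512)
  'a': [0/1 + 1/64*1/8, 0/1 + 1/64*1/4) = [1/512, 1/256)
  'e': [0/1 + 1/64*1/4, 0/1 + 1/64*1/1) = [1/256, 1/64) <- contains code 5/512
  emit 'e', narrow to [1/256, 1/64)

Answer: dde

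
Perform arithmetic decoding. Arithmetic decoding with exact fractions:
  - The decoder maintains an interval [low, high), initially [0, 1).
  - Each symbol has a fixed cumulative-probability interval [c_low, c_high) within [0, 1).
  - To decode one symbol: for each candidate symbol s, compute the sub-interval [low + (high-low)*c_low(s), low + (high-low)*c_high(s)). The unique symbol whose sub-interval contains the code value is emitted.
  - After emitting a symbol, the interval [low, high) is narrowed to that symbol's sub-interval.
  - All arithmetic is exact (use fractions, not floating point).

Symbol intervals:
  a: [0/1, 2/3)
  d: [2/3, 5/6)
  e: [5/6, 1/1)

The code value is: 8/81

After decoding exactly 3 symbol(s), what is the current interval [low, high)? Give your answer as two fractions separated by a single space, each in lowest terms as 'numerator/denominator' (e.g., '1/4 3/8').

Step 1: interval [0/1, 1/1), width = 1/1 - 0/1 = 1/1
  'a': [0/1 + 1/1*0/1, 0/1 + 1/1*2/3) = [0/1, 2/3) <- contains code 8/81
  'd': [0/1 + 1/1*2/3, 0/1 + 1/1*5/6) = [2/3, 5/6)
  'e': [0/1 + 1/1*5/6, 0/1 + 1/1*1/1) = [5/6, 1/1)
  emit 'a', narrow to [0/1, 2/3)
Step 2: interval [0/1, 2/3), width = 2/3 - 0/1 = 2/3
  'a': [0/1 + 2/3*0/1, 0/1 + 2/3*2/3) = [0/1, 4/9) <- contains code 8/81
  'd': [0/1 + 2/3*2/3, 0/1 + 2/3*5/6) = [4/9, 5/9)
  'e': [0/1 + 2/3*5/6, 0/1 + 2/3*1/1) = [5/9, 2/3)
  emit 'a', narrow to [0/1, 4/9)
Step 3: interval [0/1, 4/9), width = 4/9 - 0/1 = 4/9
  'a': [0/1 + 4/9*0/1, 0/1 + 4/9*2/3) = [0/1, 8/27) <- contains code 8/81
  'd': [0/1 + 4/9*2/3, 0/1 + 4/9*5/6) = [8/27, 10/27)
  'e': [0/1 + 4/9*5/6, 0/1 + 4/9*1/1) = [10/27, 4/9)
  emit 'a', narrow to [0/1, 8/27)

Answer: 0/1 8/27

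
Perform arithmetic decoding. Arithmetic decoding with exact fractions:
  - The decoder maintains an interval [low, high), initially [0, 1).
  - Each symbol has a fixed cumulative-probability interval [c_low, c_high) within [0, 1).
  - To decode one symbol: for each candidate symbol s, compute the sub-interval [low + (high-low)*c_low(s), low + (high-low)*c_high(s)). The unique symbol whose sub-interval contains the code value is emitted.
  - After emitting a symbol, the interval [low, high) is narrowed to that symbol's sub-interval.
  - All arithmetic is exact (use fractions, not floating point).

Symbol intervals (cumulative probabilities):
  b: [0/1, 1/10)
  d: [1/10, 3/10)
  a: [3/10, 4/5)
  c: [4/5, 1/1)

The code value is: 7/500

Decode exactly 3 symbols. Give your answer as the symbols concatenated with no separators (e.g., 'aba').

Step 1: interval [0/1, 1/1), width = 1/1 - 0/1 = 1/1
  'b': [0/1 + 1/1*0/1, 0/1 + 1/1*1/10) = [0/1, 1/10) <- contains code 7/500
  'd': [0/1 + 1/1*1/10, 0/1 + 1/1*3/10) = [1/10, 3/10)
  'a': [0/1 + 1/1*3/10, 0/1 + 1/1*4/5) = [3/10, 4/5)
  'c': [0/1 + 1/1*4/5, 0/1 + 1/1*1/1) = [4/5, 1/1)
  emit 'b', narrow to [0/1, 1/10)
Step 2: interval [0/1, 1/10), width = 1/10 - 0/1 = 1/10
  'b': [0/1 + 1/10*0/1, 0/1 + 1/10*1/10) = [0/1, 1/100)
  'd': [0/1 + 1/10*1/10, 0/1 + 1/10*3/10) = [1/100, 3/100) <- contains code 7/500
  'a': [0/1 + 1/10*3/10, 0/1 + 1/10*4/5) = [3/100, 2/25)
  'c': [0/1 + 1/10*4/5, 0/1 + 1/10*1/1) = [2/25, 1/10)
  emit 'd', narrow to [1/100, 3/100)
Step 3: interval [1/100, 3/100), width = 3/100 - 1/100 = 1/50
  'b': [1/100 + 1/50*0/1, 1/100 + 1/50*1/10) = [1/100, 3/250)
  'd': [1/100 + 1/50*1/10, 1/100 + 1/50*3/10) = [3/250, 2/125) <- contains code 7/500
  'a': [1/100 + 1/50*3/10, 1/100 + 1/50*4/5) = [2/125, 13/500)
  'c': [1/100 + 1/50*4/5, 1/100 + 1/50*1/1) = [13/500, 3/100)
  emit 'd', narrow to [3/250, 2/125)

Answer: bdd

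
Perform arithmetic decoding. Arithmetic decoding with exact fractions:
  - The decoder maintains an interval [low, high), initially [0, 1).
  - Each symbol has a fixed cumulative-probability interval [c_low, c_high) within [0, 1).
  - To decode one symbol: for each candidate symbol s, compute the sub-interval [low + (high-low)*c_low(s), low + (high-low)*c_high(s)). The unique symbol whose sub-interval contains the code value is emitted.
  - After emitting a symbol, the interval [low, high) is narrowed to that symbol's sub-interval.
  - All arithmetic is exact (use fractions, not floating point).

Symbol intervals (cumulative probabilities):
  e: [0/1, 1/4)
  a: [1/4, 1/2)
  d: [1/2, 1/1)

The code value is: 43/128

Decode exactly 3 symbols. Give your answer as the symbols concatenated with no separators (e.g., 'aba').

Answer: aaa

Derivation:
Step 1: interval [0/1, 1/1), width = 1/1 - 0/1 = 1/1
  'e': [0/1 + 1/1*0/1, 0/1 + 1/1*1/4) = [0/1, 1/4)
  'a': [0/1 + 1/1*1/4, 0/1 + 1/1*1/2) = [1/4, 1/2) <- contains code 43/128
  'd': [0/1 + 1/1*1/2, 0/1 + 1/1*1/1) = [1/2, 1/1)
  emit 'a', narrow to [1/4, 1/2)
Step 2: interval [1/4, 1/2), width = 1/2 - 1/4 = 1/4
  'e': [1/4 + 1/4*0/1, 1/4 + 1/4*1/4) = [1/4, 5/16)
  'a': [1/4 + 1/4*1/4, 1/4 + 1/4*1/2) = [5/16, 3/8) <- contains code 43/128
  'd': [1/4 + 1/4*1/2, 1/4 + 1/4*1/1) = [3/8, 1/2)
  emit 'a', narrow to [5/16, 3/8)
Step 3: interval [5/16, 3/8), width = 3/8 - 5/16 = 1/16
  'e': [5/16 + 1/16*0/1, 5/16 + 1/16*1/4) = [5/16, 21/64)
  'a': [5/16 + 1/16*1/4, 5/16 + 1/16*1/2) = [21/64, 11/32) <- contains code 43/128
  'd': [5/16 + 1/16*1/2, 5/16 + 1/16*1/1) = [11/32, 3/8)
  emit 'a', narrow to [21/64, 11/32)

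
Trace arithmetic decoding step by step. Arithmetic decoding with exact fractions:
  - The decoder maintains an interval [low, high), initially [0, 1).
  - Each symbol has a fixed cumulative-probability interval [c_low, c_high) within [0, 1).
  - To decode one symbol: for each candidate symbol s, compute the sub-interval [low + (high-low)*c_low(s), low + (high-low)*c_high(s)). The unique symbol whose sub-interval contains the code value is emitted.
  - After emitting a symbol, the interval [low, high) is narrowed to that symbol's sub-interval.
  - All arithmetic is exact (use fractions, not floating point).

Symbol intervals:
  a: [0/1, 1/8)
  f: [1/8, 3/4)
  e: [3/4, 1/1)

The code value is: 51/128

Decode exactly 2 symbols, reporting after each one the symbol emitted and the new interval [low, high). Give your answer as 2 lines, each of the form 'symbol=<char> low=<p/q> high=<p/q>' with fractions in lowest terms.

Step 1: interval [0/1, 1/1), width = 1/1 - 0/1 = 1/1
  'a': [0/1 + 1/1*0/1, 0/1 + 1/1*1/8) = [0/1, 1/8)
  'f': [0/1 + 1/1*1/8, 0/1 + 1/1*3/4) = [1/8, 3/4) <- contains code 51/128
  'e': [0/1 + 1/1*3/4, 0/1 + 1/1*1/1) = [3/4, 1/1)
  emit 'f', narrow to [1/8, 3/4)
Step 2: interval [1/8, 3/4), width = 3/4 - 1/8 = 5/8
  'a': [1/8 + 5/8*0/1, 1/8 + 5/8*1/8) = [1/8, 13/64)
  'f': [1/8 + 5/8*1/8, 1/8 + 5/8*3/4) = [13/64, 19/32) <- contains code 51/128
  'e': [1/8 + 5/8*3/4, 1/8 + 5/8*1/1) = [19/32, 3/4)
  emit 'f', narrow to [13/64, 19/32)

Answer: symbol=f low=1/8 high=3/4
symbol=f low=13/64 high=19/32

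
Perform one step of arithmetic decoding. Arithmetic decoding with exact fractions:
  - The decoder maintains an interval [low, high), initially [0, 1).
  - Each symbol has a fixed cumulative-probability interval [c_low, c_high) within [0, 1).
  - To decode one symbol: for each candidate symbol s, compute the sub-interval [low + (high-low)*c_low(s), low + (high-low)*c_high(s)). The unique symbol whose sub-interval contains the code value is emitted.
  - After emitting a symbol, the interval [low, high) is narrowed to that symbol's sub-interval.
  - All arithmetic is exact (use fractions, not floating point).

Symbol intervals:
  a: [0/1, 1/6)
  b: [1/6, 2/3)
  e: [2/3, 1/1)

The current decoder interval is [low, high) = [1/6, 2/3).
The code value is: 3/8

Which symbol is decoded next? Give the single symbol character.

Answer: b

Derivation:
Interval width = high − low = 2/3 − 1/6 = 1/2
Scaled code = (code − low) / width = (3/8 − 1/6) / 1/2 = 5/12
  a: [0/1, 1/6) 
  b: [1/6, 2/3) ← scaled code falls here ✓
  e: [2/3, 1/1) 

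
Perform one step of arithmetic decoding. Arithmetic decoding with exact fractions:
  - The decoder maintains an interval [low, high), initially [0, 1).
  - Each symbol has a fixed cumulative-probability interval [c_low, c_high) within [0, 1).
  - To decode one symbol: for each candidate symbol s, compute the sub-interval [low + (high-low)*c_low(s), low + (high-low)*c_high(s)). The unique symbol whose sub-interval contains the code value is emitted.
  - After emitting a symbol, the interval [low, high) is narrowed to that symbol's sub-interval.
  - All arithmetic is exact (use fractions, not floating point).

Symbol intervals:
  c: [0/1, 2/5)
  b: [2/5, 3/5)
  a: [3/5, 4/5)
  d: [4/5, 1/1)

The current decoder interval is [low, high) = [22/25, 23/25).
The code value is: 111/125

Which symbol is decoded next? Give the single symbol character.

Answer: c

Derivation:
Interval width = high − low = 23/25 − 22/25 = 1/25
Scaled code = (code − low) / width = (111/125 − 22/25) / 1/25 = 1/5
  c: [0/1, 2/5) ← scaled code falls here ✓
  b: [2/5, 3/5) 
  a: [3/5, 4/5) 
  d: [4/5, 1/1) 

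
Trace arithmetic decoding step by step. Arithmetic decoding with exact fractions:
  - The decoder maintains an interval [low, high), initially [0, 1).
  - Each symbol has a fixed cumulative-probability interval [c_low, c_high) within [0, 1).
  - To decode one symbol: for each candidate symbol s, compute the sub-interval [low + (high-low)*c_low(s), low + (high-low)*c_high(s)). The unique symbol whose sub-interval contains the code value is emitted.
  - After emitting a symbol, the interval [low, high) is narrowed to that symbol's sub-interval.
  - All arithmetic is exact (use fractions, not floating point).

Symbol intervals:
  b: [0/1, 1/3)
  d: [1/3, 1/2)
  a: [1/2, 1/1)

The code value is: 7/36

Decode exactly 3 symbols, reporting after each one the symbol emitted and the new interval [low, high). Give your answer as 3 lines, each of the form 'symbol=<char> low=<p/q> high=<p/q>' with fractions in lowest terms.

Answer: symbol=b low=0/1 high=1/3
symbol=a low=1/6 high=1/3
symbol=b low=1/6 high=2/9

Derivation:
Step 1: interval [0/1, 1/1), width = 1/1 - 0/1 = 1/1
  'b': [0/1 + 1/1*0/1, 0/1 + 1/1*1/3) = [0/1, 1/3) <- contains code 7/36
  'd': [0/1 + 1/1*1/3, 0/1 + 1/1*1/2) = [1/3, 1/2)
  'a': [0/1 + 1/1*1/2, 0/1 + 1/1*1/1) = [1/2, 1/1)
  emit 'b', narrow to [0/1, 1/3)
Step 2: interval [0/1, 1/3), width = 1/3 - 0/1 = 1/3
  'b': [0/1 + 1/3*0/1, 0/1 + 1/3*1/3) = [0/1, 1/9)
  'd': [0/1 + 1/3*1/3, 0/1 + 1/3*1/2) = [1/9, 1/6)
  'a': [0/1 + 1/3*1/2, 0/1 + 1/3*1/1) = [1/6, 1/3) <- contains code 7/36
  emit 'a', narrow to [1/6, 1/3)
Step 3: interval [1/6, 1/3), width = 1/3 - 1/6 = 1/6
  'b': [1/6 + 1/6*0/1, 1/6 + 1/6*1/3) = [1/6, 2/9) <- contains code 7/36
  'd': [1/6 + 1/6*1/3, 1/6 + 1/6*1/2) = [2/9, 1/4)
  'a': [1/6 + 1/6*1/2, 1/6 + 1/6*1/1) = [1/4, 1/3)
  emit 'b', narrow to [1/6, 2/9)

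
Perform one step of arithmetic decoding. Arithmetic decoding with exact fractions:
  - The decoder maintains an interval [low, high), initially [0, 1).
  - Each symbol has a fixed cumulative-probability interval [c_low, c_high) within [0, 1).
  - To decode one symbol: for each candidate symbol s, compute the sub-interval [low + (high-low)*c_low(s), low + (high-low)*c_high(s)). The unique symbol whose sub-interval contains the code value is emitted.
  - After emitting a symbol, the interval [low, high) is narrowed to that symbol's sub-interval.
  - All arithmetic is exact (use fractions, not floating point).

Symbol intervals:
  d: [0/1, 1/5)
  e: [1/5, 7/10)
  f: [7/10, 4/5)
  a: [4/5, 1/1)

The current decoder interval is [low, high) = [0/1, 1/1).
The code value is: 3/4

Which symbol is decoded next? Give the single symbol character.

Answer: f

Derivation:
Interval width = high − low = 1/1 − 0/1 = 1/1
Scaled code = (code − low) / width = (3/4 − 0/1) / 1/1 = 3/4
  d: [0/1, 1/5) 
  e: [1/5, 7/10) 
  f: [7/10, 4/5) ← scaled code falls here ✓
  a: [4/5, 1/1) 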